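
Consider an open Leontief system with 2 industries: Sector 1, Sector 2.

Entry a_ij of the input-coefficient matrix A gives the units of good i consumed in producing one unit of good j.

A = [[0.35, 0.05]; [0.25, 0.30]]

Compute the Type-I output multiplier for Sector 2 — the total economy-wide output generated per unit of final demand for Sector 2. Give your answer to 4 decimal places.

m_2 = 1.5819

I − A =
  [   0.65    -0.05]
  [  -0.25     0.70]
det(I−A) = (0.65)(0.70) − (-0.05)(-0.25) = 0.4425
adj(I−A) = [[0.70, 0.05], [0.25, 0.65]]
(I − A)⁻¹ = adj(I−A) / det(I−A) ≈
  [   1.58192     0.11299]
  [   0.56497     1.46893]
The output multiplier for sector j is the column-j sum of the Leontief inverse (I − A)⁻¹ = adj(I−A) / det(I−A).
Column 2 of adj(I−A): (0.05, 0.65); det(I−A) = 0.4425.
m_2 = (0.05 + 0.65) / 0.4425 = 0.70 / 0.4425 ≈ 1.5819.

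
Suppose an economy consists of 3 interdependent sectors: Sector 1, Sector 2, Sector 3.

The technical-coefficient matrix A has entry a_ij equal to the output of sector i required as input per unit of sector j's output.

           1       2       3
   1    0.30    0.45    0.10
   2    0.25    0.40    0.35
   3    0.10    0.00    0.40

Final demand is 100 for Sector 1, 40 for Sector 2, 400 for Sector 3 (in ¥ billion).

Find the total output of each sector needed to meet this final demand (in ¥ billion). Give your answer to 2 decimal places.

I − A =
  [   0.70    -0.45    -0.10]
  [  -0.25     0.60    -0.35]
  [  -0.10     0.00     0.60]
Cofactors of I−A, C_ij = (−1)^(i+j)·(minor ij) (rows/columns in the sector order above):
  C_11 = (0.60)(0.60) − (-0.35)(0.00) = 0.3600
  C_12 = −[(-0.25)(0.60) − (-0.35)(-0.10)] = 0.1850
  C_13 = (-0.25)(0.00) − (0.60)(-0.10) = 0.0600
  C_21 = −[(-0.45)(0.60) − (-0.10)(0.00)] = 0.2700
  C_22 = (0.70)(0.60) − (-0.10)(-0.10) = 0.4100
  C_23 = −[(0.70)(0.00) − (-0.45)(-0.10)] = 0.0450
  C_31 = (-0.45)(-0.35) − (-0.10)(0.60) = 0.2175
  C_32 = −[(0.70)(-0.35) − (-0.10)(-0.25)] = 0.2700
  C_33 = (0.70)(0.60) − (-0.45)(-0.25) = 0.3075
det(I−A) = Σ_j (I−A)_1j·C_1j = (0.70)(0.3600) + (-0.45)(0.1850) + (-0.10)(0.0600) = 0.16275
adj(I−A) = Cᵀ =
  [ 0.3600   0.2700   0.2175]
  [ 0.1850   0.4100   0.2700]
  [ 0.0600   0.0450   0.3075]
(I − A)⁻¹ = adj(I−A) / det(I−A) ≈
  [   2.2120     1.6590     1.3364]
  [   1.1367     2.5192     1.6590]
  [   0.3687     0.2765     1.8894]
x = (I − A)⁻¹ d = adj(I−A)·d / det(I−A), with det(I−A) = 0.16275:
  x_1 = (0.3600·100 + 0.2700·40 + 0.2175·400) / 0.16275 = 133.80 / 0.16275 ≈ 822.12
  x_2 = (0.1850·100 + 0.4100·40 + 0.2700·400) / 0.16275 = 142.90 / 0.16275 ≈ 878.03
  x_3 = (0.0600·100 + 0.0450·40 + 0.3075·400) / 0.16275 = 130.80 / 0.16275 ≈ 803.69

x_1 = 822.12, x_2 = 878.03, x_3 = 803.69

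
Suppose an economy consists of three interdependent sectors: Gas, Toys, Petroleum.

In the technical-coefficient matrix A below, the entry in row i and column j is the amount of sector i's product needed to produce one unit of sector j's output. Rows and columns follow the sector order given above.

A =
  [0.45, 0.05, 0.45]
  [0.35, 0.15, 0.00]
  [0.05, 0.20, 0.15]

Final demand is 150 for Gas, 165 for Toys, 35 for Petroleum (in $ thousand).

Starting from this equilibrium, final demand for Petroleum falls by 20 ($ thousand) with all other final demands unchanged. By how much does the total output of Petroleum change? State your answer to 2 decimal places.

I − A =
  [   0.55    -0.05    -0.45]
  [  -0.35     0.85     0.00]
  [  -0.05    -0.20     0.85]
Cofactors of I−A, C_ij = (−1)^(i+j)·(minor ij) (rows/columns in the sector order above):
  C_11 = (0.85)(0.85) − (0.00)(-0.20) = 0.7225
  C_12 = −[(-0.35)(0.85) − (0.00)(-0.05)] = 0.2975
  C_13 = (-0.35)(-0.20) − (0.85)(-0.05) = 0.1125
  C_21 = −[(-0.05)(0.85) − (-0.45)(-0.20)] = 0.1325
  C_22 = (0.55)(0.85) − (-0.45)(-0.05) = 0.4450
  C_23 = −[(0.55)(-0.20) − (-0.05)(-0.05)] = 0.1125
  C_31 = (-0.05)(0.00) − (-0.45)(0.85) = 0.3825
  C_32 = −[(0.55)(0.00) − (-0.45)(-0.35)] = 0.1575
  C_33 = (0.55)(0.85) − (-0.05)(-0.35) = 0.4500
det(I−A) = Σ_j (I−A)_1j·C_1j = (0.55)(0.7225) + (-0.05)(0.2975) + (-0.45)(0.1125) = 0.331875
adj(I−A) = Cᵀ =
  [ 0.7225   0.1325   0.3825]
  [ 0.2975   0.4450   0.1575]
  [ 0.1125   0.1125   0.4500]
(I − A)⁻¹ = adj(I−A) / det(I−A) ≈
  [   2.1770     0.3992     1.1525]
  [   0.8964     1.3409     0.4746]
  [   0.3390     0.3390     1.3559]
Δx = (I − A)⁻¹ Δd with Δd having -20 in the Petroleum component and 0 elsewhere.
So Δx_P = L_PP · (-20), where L_PP = adj(I−A)_PP / det(I−A) = 0.4500 / 0.331875.
Δx_P = 0.4500 × (-20) / 0.331875 = -9.00 / 0.331875 ≈ -27.12.

Δx_P = -27.12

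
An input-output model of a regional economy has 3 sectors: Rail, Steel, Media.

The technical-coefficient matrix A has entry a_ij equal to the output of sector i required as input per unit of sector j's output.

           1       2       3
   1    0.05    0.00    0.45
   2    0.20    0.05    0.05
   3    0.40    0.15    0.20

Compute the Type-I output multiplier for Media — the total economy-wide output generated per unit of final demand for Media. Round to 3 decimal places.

I − A =
  [   0.95     0.00    -0.45]
  [  -0.20     0.95    -0.05]
  [  -0.40    -0.15     0.80]
Cofactors of I−A, C_ij = (−1)^(i+j)·(minor ij) (rows/columns in the sector order above):
  C_11 = (0.95)(0.80) − (-0.05)(-0.15) = 0.7525
  C_12 = −[(-0.20)(0.80) − (-0.05)(-0.40)] = 0.1800
  C_13 = (-0.20)(-0.15) − (0.95)(-0.40) = 0.4100
  C_21 = −[(0.00)(0.80) − (-0.45)(-0.15)] = 0.0675
  C_22 = (0.95)(0.80) − (-0.45)(-0.40) = 0.5800
  C_23 = −[(0.95)(-0.15) − (0.00)(-0.40)] = 0.1425
  C_31 = (0.00)(-0.05) − (-0.45)(0.95) = 0.4275
  C_32 = −[(0.95)(-0.05) − (-0.45)(-0.20)] = 0.1375
  C_33 = (0.95)(0.95) − (0.00)(-0.20) = 0.9025
det(I−A) = Σ_j (I−A)_1j·C_1j = (0.95)(0.7525) + (0.00)(0.1800) + (-0.45)(0.4100) = 0.530375
adj(I−A) = Cᵀ =
  [ 0.7525   0.0675   0.4275]
  [ 0.1800   0.5800   0.1375]
  [ 0.4100   0.1425   0.9025]
(I − A)⁻¹ = adj(I−A) / det(I−A) ≈
  [   1.4188     0.1273     0.8060]
  [   0.3394     1.0936     0.2593]
  [   0.7730     0.2687     1.7016]
The output multiplier for sector j is the column-j sum of the Leontief inverse (I − A)⁻¹ = adj(I−A) / det(I−A).
Column 3 of adj(I−A): (0.4275, 0.1375, 0.9025); det(I−A) = 0.530375.
m_3 = (0.4275 + 0.1375 + 0.9025) / 0.530375 = 1.4675 / 0.530375 ≈ 2.767.

m_3 = 2.767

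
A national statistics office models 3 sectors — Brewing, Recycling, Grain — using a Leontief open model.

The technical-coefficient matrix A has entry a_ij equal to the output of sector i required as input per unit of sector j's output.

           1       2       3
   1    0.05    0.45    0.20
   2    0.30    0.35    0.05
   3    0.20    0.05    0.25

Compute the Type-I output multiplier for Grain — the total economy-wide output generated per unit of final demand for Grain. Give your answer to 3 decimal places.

m_3 = 2.278

I − A =
  [   0.95    -0.45    -0.20]
  [  -0.30     0.65    -0.05]
  [  -0.20    -0.05     0.75]
Cofactors of I−A, C_ij = (−1)^(i+j)·(minor ij) (rows/columns in the sector order above):
  C_11 = (0.65)(0.75) − (-0.05)(-0.05) = 0.4850
  C_12 = −[(-0.30)(0.75) − (-0.05)(-0.20)] = 0.2350
  C_13 = (-0.30)(-0.05) − (0.65)(-0.20) = 0.1450
  C_21 = −[(-0.45)(0.75) − (-0.20)(-0.05)] = 0.3475
  C_22 = (0.95)(0.75) − (-0.20)(-0.20) = 0.6725
  C_23 = −[(0.95)(-0.05) − (-0.45)(-0.20)] = 0.1375
  C_31 = (-0.45)(-0.05) − (-0.20)(0.65) = 0.1525
  C_32 = −[(0.95)(-0.05) − (-0.20)(-0.30)] = 0.1075
  C_33 = (0.95)(0.65) − (-0.45)(-0.30) = 0.4825
det(I−A) = Σ_j (I−A)_1j·C_1j = (0.95)(0.4850) + (-0.45)(0.2350) + (-0.20)(0.1450) = 0.3260
adj(I−A) = Cᵀ =
  [ 0.4850   0.3475   0.1525]
  [ 0.2350   0.6725   0.1075]
  [ 0.1450   0.1375   0.4825]
(I − A)⁻¹ = adj(I−A) / det(I−A) ≈
  [   1.4877     1.0660     0.4678]
  [   0.7209     2.0629     0.3298]
  [   0.4448     0.4218     1.4801]
The output multiplier for sector j is the column-j sum of the Leontief inverse (I − A)⁻¹ = adj(I−A) / det(I−A).
Column 3 of adj(I−A): (0.1525, 0.1075, 0.4825); det(I−A) = 0.3260.
m_3 = (0.1525 + 0.1075 + 0.4825) / 0.3260 = 0.7425 / 0.3260 ≈ 2.278.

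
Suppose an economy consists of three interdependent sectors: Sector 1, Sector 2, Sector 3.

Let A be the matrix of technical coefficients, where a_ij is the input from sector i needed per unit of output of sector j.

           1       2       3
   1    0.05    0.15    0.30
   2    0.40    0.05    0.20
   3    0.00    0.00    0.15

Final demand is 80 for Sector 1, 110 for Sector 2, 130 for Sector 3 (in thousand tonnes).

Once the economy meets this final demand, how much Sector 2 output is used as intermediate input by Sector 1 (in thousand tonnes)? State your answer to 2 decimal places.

I − A =
  [   0.95    -0.15    -0.30]
  [  -0.40     0.95    -0.20]
  [   0.00     0.00     0.85]
Cofactors of I−A, C_ij = (−1)^(i+j)·(minor ij) (rows/columns in the sector order above):
  C_11 = (0.95)(0.85) − (-0.20)(0.00) = 0.8075
  C_12 = −[(-0.40)(0.85) − (-0.20)(0.00)] = 0.3400
  C_13 = (-0.40)(0.00) − (0.95)(0.00) = 0.0000
  C_21 = −[(-0.15)(0.85) − (-0.30)(0.00)] = 0.1275
  C_22 = (0.95)(0.85) − (-0.30)(0.00) = 0.8075
  C_23 = −[(0.95)(0.00) − (-0.15)(0.00)] = 0.0000
  C_31 = (-0.15)(-0.20) − (-0.30)(0.95) = 0.3150
  C_32 = −[(0.95)(-0.20) − (-0.30)(-0.40)] = 0.3100
  C_33 = (0.95)(0.95) − (-0.15)(-0.40) = 0.8425
det(I−A) = Σ_j (I−A)_1j·C_1j = (0.95)(0.8075) + (-0.15)(0.3400) + (-0.30)(0.0000) = 0.716125
adj(I−A) = Cᵀ =
  [ 0.8075   0.1275   0.3150]
  [ 0.3400   0.8075   0.3100]
  [ 0.0000   0.0000   0.8425]
(I − A)⁻¹ = adj(I−A) / det(I−A) ≈
  [   1.1276     0.1780     0.4399]
  [   0.4748     1.1276     0.4329]
  [   0.0000     0.0000     1.1765]
First solve x = (I − A)⁻¹ d = adj(I−A)·d / det(I−A); in particular x_1 = (0.8075·80 + 0.1275·110 + 0.3150·130) / 0.716125 = 119.575 / 0.716125 ≈ 166.9750.
Intermediate flow from 2 to 1: z_21 = a_21 · x_1 = 0.40 × 119.575 / 0.716125 = 47.83 / 0.716125 ≈ 66.79.

z_21 = 66.79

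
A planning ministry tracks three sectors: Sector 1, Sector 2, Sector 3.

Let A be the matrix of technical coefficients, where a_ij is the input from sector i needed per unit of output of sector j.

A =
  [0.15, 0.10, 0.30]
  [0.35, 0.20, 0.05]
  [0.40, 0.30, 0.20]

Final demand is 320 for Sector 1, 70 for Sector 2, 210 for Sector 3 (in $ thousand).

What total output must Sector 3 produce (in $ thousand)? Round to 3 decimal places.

I − A =
  [   0.85    -0.10    -0.30]
  [  -0.35     0.80    -0.05]
  [  -0.40    -0.30     0.80]
Cofactors of I−A, C_ij = (−1)^(i+j)·(minor ij) (rows/columns in the sector order above):
  C_11 = (0.80)(0.80) − (-0.05)(-0.30) = 0.6250
  C_12 = −[(-0.35)(0.80) − (-0.05)(-0.40)] = 0.3000
  C_13 = (-0.35)(-0.30) − (0.80)(-0.40) = 0.4250
  C_21 = −[(-0.10)(0.80) − (-0.30)(-0.30)] = 0.1700
  C_22 = (0.85)(0.80) − (-0.30)(-0.40) = 0.5600
  C_23 = −[(0.85)(-0.30) − (-0.10)(-0.40)] = 0.2950
  C_31 = (-0.10)(-0.05) − (-0.30)(0.80) = 0.2450
  C_32 = −[(0.85)(-0.05) − (-0.30)(-0.35)] = 0.1475
  C_33 = (0.85)(0.80) − (-0.10)(-0.35) = 0.6450
det(I−A) = Σ_j (I−A)_1j·C_1j = (0.85)(0.6250) + (-0.10)(0.3000) + (-0.30)(0.4250) = 0.37375
adj(I−A) = Cᵀ =
  [ 0.6250   0.1700   0.2450]
  [ 0.3000   0.5600   0.1475]
  [ 0.4250   0.2950   0.6450]
(I − A)⁻¹ = adj(I−A) / det(I−A) ≈
  [   1.6722     0.4548     0.6555]
  [   0.8027     1.4983     0.3946]
  [   1.1371     0.7893     1.7258]
x = (I − A)⁻¹ d = adj(I−A)·d / det(I−A), with det(I−A) = 0.37375:
  x_1 = (0.6250·320 + 0.1700·70 + 0.2450·210) / 0.37375 = 263.35 / 0.37375 ≈ 704.615
  x_2 = (0.3000·320 + 0.5600·70 + 0.1475·210) / 0.37375 = 166.175 / 0.37375 ≈ 444.615
  x_3 = (0.4250·320 + 0.2950·70 + 0.6450·210) / 0.37375 = 292.10 / 0.37375 ≈ 781.538

x_3 = 781.538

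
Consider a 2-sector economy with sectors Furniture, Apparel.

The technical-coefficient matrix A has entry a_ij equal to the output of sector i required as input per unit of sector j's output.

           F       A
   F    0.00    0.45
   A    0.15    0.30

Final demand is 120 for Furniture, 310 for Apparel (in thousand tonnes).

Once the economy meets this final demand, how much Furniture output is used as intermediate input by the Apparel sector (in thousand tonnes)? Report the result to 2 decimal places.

z_FA = 233.36

I − A =
  [   1.00    -0.45]
  [  -0.15     0.70]
det(I−A) = (1.00)(0.70) − (-0.45)(-0.15) = 0.6325
adj(I−A) = [[0.70, 0.45], [0.15, 1.00]]
(I − A)⁻¹ = adj(I−A) / det(I−A) ≈
  [   1.1067     0.7115]
  [   0.2372     1.5810]
First solve x = (I − A)⁻¹ d = adj(I−A)·d / det(I−A); in particular x_A = (0.15·120 + 1.00·310) / 0.6325 = 328.00 / 0.6325 ≈ 518.5771.
Intermediate flow from F to A: z_FA = a_FA · x_A = 0.45 × 328.00 / 0.6325 = 147.60 / 0.6325 ≈ 233.36.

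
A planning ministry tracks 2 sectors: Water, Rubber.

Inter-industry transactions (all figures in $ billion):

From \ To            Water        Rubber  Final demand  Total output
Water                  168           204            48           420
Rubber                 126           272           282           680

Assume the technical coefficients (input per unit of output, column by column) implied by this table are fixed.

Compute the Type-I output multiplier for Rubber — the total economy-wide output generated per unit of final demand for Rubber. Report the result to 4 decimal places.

m_2 = 3.3333

Technical coefficients a_ij = z_ij / X_j:
  a_11 = 168/420 = 0.40, a_21 = 126/420 = 0.30
  a_12 = 204/680 = 0.30, a_22 = 272/680 = 0.40
I − A =
  [   0.60    -0.30]
  [  -0.30     0.60]
det(I−A) = (0.60)(0.60) − (-0.30)(-0.30) = 0.2700
adj(I−A) = [[0.60, 0.30], [0.30, 0.60]]
(I − A)⁻¹ = adj(I−A) / det(I−A) ≈
  [   2.22222     1.11111]
  [   1.11111     2.22222]
The output multiplier for sector j is the column-j sum of the Leontief inverse (I − A)⁻¹ = adj(I−A) / det(I−A).
Column 2 of adj(I−A): (0.30, 0.60); det(I−A) = 0.2700.
m_2 = (0.30 + 0.60) / 0.2700 = 0.90 / 0.2700 ≈ 3.3333.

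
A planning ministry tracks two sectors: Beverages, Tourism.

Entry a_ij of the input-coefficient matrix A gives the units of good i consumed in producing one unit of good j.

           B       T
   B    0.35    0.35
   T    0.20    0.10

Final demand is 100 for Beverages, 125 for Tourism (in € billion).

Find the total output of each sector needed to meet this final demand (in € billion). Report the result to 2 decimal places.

x_B = 259.71, x_T = 196.60

I − A =
  [   0.65    -0.35]
  [  -0.20     0.90]
det(I−A) = (0.65)(0.90) − (-0.35)(-0.20) = 0.5150
adj(I−A) = [[0.90, 0.35], [0.20, 0.65]]
(I − A)⁻¹ = adj(I−A) / det(I−A) ≈
  [   1.7476     0.6796]
  [   0.3883     1.2621]
x = (I − A)⁻¹ d = adj(I−A)·d / det(I−A), with det(I−A) = 0.5150:
  x_B = (0.90·100 + 0.35·125) / 0.5150 = 133.75 / 0.5150 ≈ 259.71
  x_T = (0.20·100 + 0.65·125) / 0.5150 = 101.25 / 0.5150 ≈ 196.60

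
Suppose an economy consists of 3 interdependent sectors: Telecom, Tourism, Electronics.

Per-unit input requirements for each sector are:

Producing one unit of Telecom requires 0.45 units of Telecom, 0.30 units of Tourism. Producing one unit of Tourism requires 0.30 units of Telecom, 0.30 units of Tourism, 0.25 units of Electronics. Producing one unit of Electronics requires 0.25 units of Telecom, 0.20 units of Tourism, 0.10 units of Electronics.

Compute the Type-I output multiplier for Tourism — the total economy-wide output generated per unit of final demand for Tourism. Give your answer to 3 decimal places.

m_2 = 4.401

I − A =
  [   0.55    -0.30    -0.25]
  [  -0.30     0.70    -0.20]
  [   0.00    -0.25     0.90]
Cofactors of I−A, C_ij = (−1)^(i+j)·(minor ij) (rows/columns in the sector order above):
  C_11 = (0.70)(0.90) − (-0.20)(-0.25) = 0.5800
  C_12 = −[(-0.30)(0.90) − (-0.20)(0.00)] = 0.2700
  C_13 = (-0.30)(-0.25) − (0.70)(0.00) = 0.0750
  C_21 = −[(-0.30)(0.90) − (-0.25)(-0.25)] = 0.3325
  C_22 = (0.55)(0.90) − (-0.25)(0.00) = 0.4950
  C_23 = −[(0.55)(-0.25) − (-0.30)(0.00)] = 0.1375
  C_31 = (-0.30)(-0.20) − (-0.25)(0.70) = 0.2350
  C_32 = −[(0.55)(-0.20) − (-0.25)(-0.30)] = 0.1850
  C_33 = (0.55)(0.70) − (-0.30)(-0.30) = 0.2950
det(I−A) = Σ_j (I−A)_1j·C_1j = (0.55)(0.5800) + (-0.30)(0.2700) + (-0.25)(0.0750) = 0.21925
adj(I−A) = Cᵀ =
  [ 0.5800   0.3325   0.2350]
  [ 0.2700   0.4950   0.1850]
  [ 0.0750   0.1375   0.2950]
(I − A)⁻¹ = adj(I−A) / det(I−A) ≈
  [   2.6454     1.5165     1.0718]
  [   1.2315     2.2577     0.8438]
  [   0.3421     0.6271     1.3455]
The output multiplier for sector j is the column-j sum of the Leontief inverse (I − A)⁻¹ = adj(I−A) / det(I−A).
Column 2 of adj(I−A): (0.3325, 0.4950, 0.1375); det(I−A) = 0.21925.
m_2 = (0.3325 + 0.4950 + 0.1375) / 0.21925 = 0.965 / 0.21925 ≈ 4.401.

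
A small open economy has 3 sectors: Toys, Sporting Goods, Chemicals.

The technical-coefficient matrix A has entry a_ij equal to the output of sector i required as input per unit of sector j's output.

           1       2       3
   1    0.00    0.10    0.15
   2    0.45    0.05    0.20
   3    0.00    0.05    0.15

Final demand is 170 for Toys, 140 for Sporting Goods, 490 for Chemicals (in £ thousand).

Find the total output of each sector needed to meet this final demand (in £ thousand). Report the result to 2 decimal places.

x_1 = 301.84, x_2 = 416.87, x_3 = 600.99

I − A =
  [   1.00    -0.10    -0.15]
  [  -0.45     0.95    -0.20]
  [   0.00    -0.05     0.85]
Cofactors of I−A, C_ij = (−1)^(i+j)·(minor ij) (rows/columns in the sector order above):
  C_11 = (0.95)(0.85) − (-0.20)(-0.05) = 0.7975
  C_12 = −[(-0.45)(0.85) − (-0.20)(0.00)] = 0.3825
  C_13 = (-0.45)(-0.05) − (0.95)(0.00) = 0.0225
  C_21 = −[(-0.10)(0.85) − (-0.15)(-0.05)] = 0.0925
  C_22 = (1.00)(0.85) − (-0.15)(0.00) = 0.8500
  C_23 = −[(1.00)(-0.05) − (-0.10)(0.00)] = 0.0500
  C_31 = (-0.10)(-0.20) − (-0.15)(0.95) = 0.1625
  C_32 = −[(1.00)(-0.20) − (-0.15)(-0.45)] = 0.2675
  C_33 = (1.00)(0.95) − (-0.10)(-0.45) = 0.9050
det(I−A) = Σ_j (I−A)_1j·C_1j = (1.00)(0.7975) + (-0.10)(0.3825) + (-0.15)(0.0225) = 0.755875
adj(I−A) = Cᵀ =
  [ 0.7975   0.0925   0.1625]
  [ 0.3825   0.8500   0.2675]
  [ 0.0225   0.0500   0.9050]
(I − A)⁻¹ = adj(I−A) / det(I−A) ≈
  [   1.0551     0.1224     0.2150]
  [   0.5060     1.1245     0.3539]
  [   0.0298     0.0661     1.1973]
x = (I − A)⁻¹ d = adj(I−A)·d / det(I−A), with det(I−A) = 0.755875:
  x_1 = (0.7975·170 + 0.0925·140 + 0.1625·490) / 0.755875 = 228.15 / 0.755875 ≈ 301.84
  x_2 = (0.3825·170 + 0.8500·140 + 0.2675·490) / 0.755875 = 315.10 / 0.755875 ≈ 416.87
  x_3 = (0.0225·170 + 0.0500·140 + 0.9050·490) / 0.755875 = 454.275 / 0.755875 ≈ 600.99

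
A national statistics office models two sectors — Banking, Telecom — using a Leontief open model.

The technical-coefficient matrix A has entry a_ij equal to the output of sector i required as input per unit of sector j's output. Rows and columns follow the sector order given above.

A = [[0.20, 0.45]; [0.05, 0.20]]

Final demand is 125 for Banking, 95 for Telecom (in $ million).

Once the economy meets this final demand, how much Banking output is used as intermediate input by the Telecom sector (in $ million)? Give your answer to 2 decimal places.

I − A =
  [   0.80    -0.45]
  [  -0.05     0.80]
det(I−A) = (0.80)(0.80) − (-0.45)(-0.05) = 0.6175
adj(I−A) = [[0.80, 0.45], [0.05, 0.80]]
(I − A)⁻¹ = adj(I−A) / det(I−A) ≈
  [   1.2955     0.7287]
  [   0.0810     1.2955]
First solve x = (I − A)⁻¹ d = adj(I−A)·d / det(I−A); in particular x_2 = (0.05·125 + 0.80·95) / 0.6175 = 82.25 / 0.6175 ≈ 133.1984.
Intermediate flow from 1 to 2: z_12 = a_12 · x_2 = 0.45 × 82.25 / 0.6175 = 37.0125 / 0.6175 ≈ 59.94.

z_12 = 59.94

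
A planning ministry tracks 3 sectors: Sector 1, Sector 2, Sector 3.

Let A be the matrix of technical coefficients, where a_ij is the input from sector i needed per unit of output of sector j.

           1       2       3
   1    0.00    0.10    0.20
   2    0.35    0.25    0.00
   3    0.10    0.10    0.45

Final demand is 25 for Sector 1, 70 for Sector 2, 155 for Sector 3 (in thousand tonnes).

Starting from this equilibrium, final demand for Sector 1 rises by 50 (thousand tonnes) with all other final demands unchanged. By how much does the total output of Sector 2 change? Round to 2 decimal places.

I − A =
  [   1.00    -0.10    -0.20]
  [  -0.35     0.75     0.00]
  [  -0.10    -0.10     0.55]
Cofactors of I−A, C_ij = (−1)^(i+j)·(minor ij) (rows/columns in the sector order above):
  C_11 = (0.75)(0.55) − (0.00)(-0.10) = 0.4125
  C_12 = −[(-0.35)(0.55) − (0.00)(-0.10)] = 0.1925
  C_13 = (-0.35)(-0.10) − (0.75)(-0.10) = 0.1100
  C_21 = −[(-0.10)(0.55) − (-0.20)(-0.10)] = 0.0750
  C_22 = (1.00)(0.55) − (-0.20)(-0.10) = 0.5300
  C_23 = −[(1.00)(-0.10) − (-0.10)(-0.10)] = 0.1100
  C_31 = (-0.10)(0.00) − (-0.20)(0.75) = 0.1500
  C_32 = −[(1.00)(0.00) − (-0.20)(-0.35)] = 0.0700
  C_33 = (1.00)(0.75) − (-0.10)(-0.35) = 0.7150
det(I−A) = Σ_j (I−A)_1j·C_1j = (1.00)(0.4125) + (-0.10)(0.1925) + (-0.20)(0.1100) = 0.37125
adj(I−A) = Cᵀ =
  [ 0.4125   0.0750   0.1500]
  [ 0.1925   0.5300   0.0700]
  [ 0.1100   0.1100   0.7150]
(I − A)⁻¹ = adj(I−A) / det(I−A) ≈
  [   1.1111     0.2020     0.4040]
  [   0.5185     1.4276     0.1886]
  [   0.2963     0.2963     1.9259]
Δx = (I − A)⁻¹ Δd with Δd having +50 in the Sector 1 component and 0 elsewhere.
So Δx_2 = L_21 · (+50), where L_21 = adj(I−A)_21 / det(I−A) = 0.1925 / 0.37125.
Δx_2 = 0.1925 × (+50) / 0.37125 = 9.625 / 0.37125 ≈ 25.93.

Δx_2 = 25.93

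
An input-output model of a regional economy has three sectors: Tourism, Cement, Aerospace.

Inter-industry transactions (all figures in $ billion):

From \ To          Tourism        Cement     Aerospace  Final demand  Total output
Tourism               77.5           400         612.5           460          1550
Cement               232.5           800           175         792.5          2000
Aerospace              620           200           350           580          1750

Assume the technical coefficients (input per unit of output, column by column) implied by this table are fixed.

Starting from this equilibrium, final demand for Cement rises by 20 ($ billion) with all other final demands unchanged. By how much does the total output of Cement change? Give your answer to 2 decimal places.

Technical coefficients a_ij = z_ij / X_j:
  a_TT = 77.5/1550 = 0.05, a_CT = 232.5/1550 = 0.15, a_AT = 620/1550 = 0.40
  a_TC = 400/2000 = 0.20, a_CC = 800/2000 = 0.40, a_AC = 200/2000 = 0.10
  a_TA = 612.5/1750 = 0.35, a_CA = 175/1750 = 0.10, a_AA = 350/1750 = 0.20
I − A =
  [   0.95    -0.20    -0.35]
  [  -0.15     0.60    -0.10]
  [  -0.40    -0.10     0.80]
Cofactors of I−A, C_ij = (−1)^(i+j)·(minor ij) (rows/columns in the sector order above):
  C_11 = (0.60)(0.80) − (-0.10)(-0.10) = 0.4700
  C_12 = −[(-0.15)(0.80) − (-0.10)(-0.40)] = 0.1600
  C_13 = (-0.15)(-0.10) − (0.60)(-0.40) = 0.2550
  C_21 = −[(-0.20)(0.80) − (-0.35)(-0.10)] = 0.1950
  C_22 = (0.95)(0.80) − (-0.35)(-0.40) = 0.6200
  C_23 = −[(0.95)(-0.10) − (-0.20)(-0.40)] = 0.1750
  C_31 = (-0.20)(-0.10) − (-0.35)(0.60) = 0.2300
  C_32 = −[(0.95)(-0.10) − (-0.35)(-0.15)] = 0.1475
  C_33 = (0.95)(0.60) − (-0.20)(-0.15) = 0.5400
det(I−A) = Σ_j (I−A)_1j·C_1j = (0.95)(0.4700) + (-0.20)(0.1600) + (-0.35)(0.2550) = 0.32525
adj(I−A) = Cᵀ =
  [ 0.4700   0.1950   0.2300]
  [ 0.1600   0.6200   0.1475]
  [ 0.2550   0.1750   0.5400]
(I − A)⁻¹ = adj(I−A) / det(I−A) ≈
  [   1.4450     0.5995     0.7071]
  [   0.4919     1.9062     0.4535]
  [   0.7840     0.5380     1.6603]
Δx = (I − A)⁻¹ Δd with Δd having +20 in the Cement component and 0 elsewhere.
So Δx_C = L_CC · (+20), where L_CC = adj(I−A)_CC / det(I−A) = 0.6200 / 0.32525.
Δx_C = 0.6200 × (+20) / 0.32525 = 12.40 / 0.32525 ≈ 38.12.

Δx_C = 38.12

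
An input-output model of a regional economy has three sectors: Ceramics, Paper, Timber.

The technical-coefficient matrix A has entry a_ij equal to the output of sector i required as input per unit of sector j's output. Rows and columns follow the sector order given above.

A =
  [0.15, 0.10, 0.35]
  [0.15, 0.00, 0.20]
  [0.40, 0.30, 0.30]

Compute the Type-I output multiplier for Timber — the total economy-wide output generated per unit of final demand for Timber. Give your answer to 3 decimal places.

I − A =
  [   0.85    -0.10    -0.35]
  [  -0.15     1.00    -0.20]
  [  -0.40    -0.30     0.70]
Cofactors of I−A, C_ij = (−1)^(i+j)·(minor ij) (rows/columns in the sector order above):
  C_11 = (1.00)(0.70) − (-0.20)(-0.30) = 0.6400
  C_12 = −[(-0.15)(0.70) − (-0.20)(-0.40)] = 0.1850
  C_13 = (-0.15)(-0.30) − (1.00)(-0.40) = 0.4450
  C_21 = −[(-0.10)(0.70) − (-0.35)(-0.30)] = 0.1750
  C_22 = (0.85)(0.70) − (-0.35)(-0.40) = 0.4550
  C_23 = −[(0.85)(-0.30) − (-0.10)(-0.40)] = 0.2950
  C_31 = (-0.10)(-0.20) − (-0.35)(1.00) = 0.3700
  C_32 = −[(0.85)(-0.20) − (-0.35)(-0.15)] = 0.2225
  C_33 = (0.85)(1.00) − (-0.10)(-0.15) = 0.8350
det(I−A) = Σ_j (I−A)_1j·C_1j = (0.85)(0.6400) + (-0.10)(0.1850) + (-0.35)(0.4450) = 0.36975
adj(I−A) = Cᵀ =
  [ 0.6400   0.1750   0.3700]
  [ 0.1850   0.4550   0.2225]
  [ 0.4450   0.2950   0.8350]
(I − A)⁻¹ = adj(I−A) / det(I−A) ≈
  [   1.7309     0.4733     1.0007]
  [   0.5003     1.2306     0.6018]
  [   1.2035     0.7978     2.2583]
The output multiplier for sector j is the column-j sum of the Leontief inverse (I − A)⁻¹ = adj(I−A) / det(I−A).
Column T of adj(I−A): (0.3700, 0.2225, 0.8350); det(I−A) = 0.36975.
m_T = (0.3700 + 0.2225 + 0.8350) / 0.36975 = 1.4275 / 0.36975 ≈ 3.861.

m_T = 3.861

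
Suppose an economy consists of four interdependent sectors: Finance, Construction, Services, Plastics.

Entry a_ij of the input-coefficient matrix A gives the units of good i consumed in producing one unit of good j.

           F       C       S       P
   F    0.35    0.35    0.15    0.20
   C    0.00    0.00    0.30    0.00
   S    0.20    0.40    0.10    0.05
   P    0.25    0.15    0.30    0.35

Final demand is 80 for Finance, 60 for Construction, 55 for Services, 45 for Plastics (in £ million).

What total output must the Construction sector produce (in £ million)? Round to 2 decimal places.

I − A =
  [   0.65    -0.35    -0.15    -0.20]
  [   0.00     1.00    -0.30     0.00]
  [  -0.20    -0.40     0.90    -0.05]
  [  -0.25    -0.15    -0.30     0.65]
Compute the cofactors C_ij = (−1)^(i+j)·(3×3 minor ij) of I−A; the adjugate is their transpose:
adj(I−A) = Cᵀ =
  [ 0.489750   0.290625   0.234750   0.168750]
  [ 0.042750   0.292125   0.111750   0.021750]
  [ 0.142500   0.209750   0.372500   0.072500]
  [ 0.264000   0.276000   0.288000   0.456000]
det(I−A) = Σ_j (I−A)_1j·C_1j = (0.65)(0.489750) + (-0.35)(0.042750) + (-0.15)(0.142500) + (-0.20)(0.264000) = 0.2292
(I − A)⁻¹ = adj(I−A) / det(I−A) ≈
  [   2.1368     1.2680     1.0242     0.7363]
  [   0.1865     1.2745     0.4876     0.0949]
  [   0.6217     0.9151     1.6252     0.3163]
  [   1.1518     1.2042     1.2565     1.9895]
x = (I − A)⁻¹ d = adj(I−A)·d / det(I−A), with det(I−A) = 0.2292:
  x_F = (0.489750·80 + 0.290625·60 + 0.234750·55 + 0.168750·45) / 0.2292 = 77.1225 / 0.2292 ≈ 336.49
  x_C = (0.042750·80 + 0.292125·60 + 0.111750·55 + 0.021750·45) / 0.2292 = 28.0725 / 0.2292 ≈ 122.48
  x_S = (0.142500·80 + 0.209750·60 + 0.372500·55 + 0.072500·45) / 0.2292 = 47.735 / 0.2292 ≈ 208.27
  x_P = (0.264000·80 + 0.276000·60 + 0.288000·55 + 0.456000·45) / 0.2292 = 74.04 / 0.2292 ≈ 323.04

x_C = 122.48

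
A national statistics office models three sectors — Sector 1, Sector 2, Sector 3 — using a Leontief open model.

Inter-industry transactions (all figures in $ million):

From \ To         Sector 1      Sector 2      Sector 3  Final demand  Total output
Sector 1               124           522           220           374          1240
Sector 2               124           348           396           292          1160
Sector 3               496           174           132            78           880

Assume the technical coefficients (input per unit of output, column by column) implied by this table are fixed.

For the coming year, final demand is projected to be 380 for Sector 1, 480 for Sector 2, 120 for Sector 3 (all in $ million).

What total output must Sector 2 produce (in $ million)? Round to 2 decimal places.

Technical coefficients a_ij = z_ij / X_j:
  a_11 = 124/1240 = 0.10, a_21 = 124/1240 = 0.10, a_31 = 496/1240 = 0.40
  a_12 = 522/1160 = 0.45, a_22 = 348/1160 = 0.30, a_32 = 174/1160 = 0.15
  a_13 = 220/880 = 0.25, a_23 = 396/880 = 0.45, a_33 = 132/880 = 0.15
I − A =
  [   0.90    -0.45    -0.25]
  [  -0.10     0.70    -0.45]
  [  -0.40    -0.15     0.85]
Cofactors of I−A, C_ij = (−1)^(i+j)·(minor ij) (rows/columns in the sector order above):
  C_11 = (0.70)(0.85) − (-0.45)(-0.15) = 0.5275
  C_12 = −[(-0.10)(0.85) − (-0.45)(-0.40)] = 0.2650
  C_13 = (-0.10)(-0.15) − (0.70)(-0.40) = 0.2950
  C_21 = −[(-0.45)(0.85) − (-0.25)(-0.15)] = 0.4200
  C_22 = (0.90)(0.85) − (-0.25)(-0.40) = 0.6650
  C_23 = −[(0.90)(-0.15) − (-0.45)(-0.40)] = 0.3150
  C_31 = (-0.45)(-0.45) − (-0.25)(0.70) = 0.3775
  C_32 = −[(0.90)(-0.45) − (-0.25)(-0.10)] = 0.4300
  C_33 = (0.90)(0.70) − (-0.45)(-0.10) = 0.5850
det(I−A) = Σ_j (I−A)_1j·C_1j = (0.90)(0.5275) + (-0.45)(0.2650) + (-0.25)(0.2950) = 0.28175
adj(I−A) = Cᵀ =
  [ 0.5275   0.4200   0.3775]
  [ 0.2650   0.6650   0.4300]
  [ 0.2950   0.3150   0.5850]
(I − A)⁻¹ = adj(I−A) / det(I−A) ≈
  [   1.8722     1.4907     1.3398]
  [   0.9406     2.3602     1.5262]
  [   1.0470     1.1180     2.0763]
x = (I − A)⁻¹ d = adj(I−A)·d / det(I−A), with det(I−A) = 0.28175:
  x_1 = (0.5275·380 + 0.4200·480 + 0.3775·120) / 0.28175 = 447.35 / 0.28175 ≈ 1587.76
  x_2 = (0.2650·380 + 0.6650·480 + 0.4300·120) / 0.28175 = 471.50 / 0.28175 ≈ 1673.47
  x_3 = (0.2950·380 + 0.3150·480 + 0.5850·120) / 0.28175 = 333.50 / 0.28175 ≈ 1183.67

x_2 = 1673.47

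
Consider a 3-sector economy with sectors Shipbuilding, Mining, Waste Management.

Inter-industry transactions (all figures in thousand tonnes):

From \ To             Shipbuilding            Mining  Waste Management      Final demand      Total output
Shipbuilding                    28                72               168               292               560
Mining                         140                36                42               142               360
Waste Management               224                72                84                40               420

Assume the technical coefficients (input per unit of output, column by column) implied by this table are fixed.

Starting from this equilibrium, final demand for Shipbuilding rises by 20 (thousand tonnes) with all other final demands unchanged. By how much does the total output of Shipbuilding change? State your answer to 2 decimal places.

Technical coefficients a_ij = z_ij / X_j:
  a_SS = 28/560 = 0.05, a_MS = 140/560 = 0.25, a_WS = 224/560 = 0.40
  a_SM = 72/360 = 0.20, a_MM = 36/360 = 0.10, a_WM = 72/360 = 0.20
  a_SW = 168/420 = 0.40, a_MW = 42/420 = 0.10, a_WW = 84/420 = 0.20
I − A =
  [   0.95    -0.20    -0.40]
  [  -0.25     0.90    -0.10]
  [  -0.40    -0.20     0.80]
Cofactors of I−A, C_ij = (−1)^(i+j)·(minor ij) (rows/columns in the sector order above):
  C_11 = (0.90)(0.80) − (-0.10)(-0.20) = 0.7000
  C_12 = −[(-0.25)(0.80) − (-0.10)(-0.40)] = 0.2400
  C_13 = (-0.25)(-0.20) − (0.90)(-0.40) = 0.4100
  C_21 = −[(-0.20)(0.80) − (-0.40)(-0.20)] = 0.2400
  C_22 = (0.95)(0.80) − (-0.40)(-0.40) = 0.6000
  C_23 = −[(0.95)(-0.20) − (-0.20)(-0.40)] = 0.2700
  C_31 = (-0.20)(-0.10) − (-0.40)(0.90) = 0.3800
  C_32 = −[(0.95)(-0.10) − (-0.40)(-0.25)] = 0.1950
  C_33 = (0.95)(0.90) − (-0.20)(-0.25) = 0.8050
det(I−A) = Σ_j (I−A)_1j·C_1j = (0.95)(0.7000) + (-0.20)(0.2400) + (-0.40)(0.4100) = 0.4530
adj(I−A) = Cᵀ =
  [ 0.7000   0.2400   0.3800]
  [ 0.2400   0.6000   0.1950]
  [ 0.4100   0.2700   0.8050]
(I − A)⁻¹ = adj(I−A) / det(I−A) ≈
  [   1.5453     0.5298     0.8389]
  [   0.5298     1.3245     0.4305]
  [   0.9051     0.5960     1.7770]
Δx = (I − A)⁻¹ Δd with Δd having +20 in the Shipbuilding component and 0 elsewhere.
So Δx_S = L_SS · (+20), where L_SS = adj(I−A)_SS / det(I−A) = 0.7000 / 0.4530.
Δx_S = 0.7000 × (+20) / 0.4530 = 14.00 / 0.4530 ≈ 30.91.

Δx_S = 30.91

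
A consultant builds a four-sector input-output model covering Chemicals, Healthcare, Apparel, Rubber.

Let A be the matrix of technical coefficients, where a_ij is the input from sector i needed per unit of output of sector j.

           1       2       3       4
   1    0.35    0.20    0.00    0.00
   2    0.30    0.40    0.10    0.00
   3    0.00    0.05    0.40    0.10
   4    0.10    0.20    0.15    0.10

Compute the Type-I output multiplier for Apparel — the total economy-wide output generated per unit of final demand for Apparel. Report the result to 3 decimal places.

I − A =
  [   0.65    -0.20     0.00     0.00]
  [  -0.30     0.60    -0.10     0.00]
  [   0.00    -0.05     0.60    -0.10]
  [  -0.10    -0.20    -0.15     0.90]
Compute the cofactors C_ij = (−1)^(i+j)·(3×3 minor ij) of I−A; the adjugate is their transpose:
adj(I−A) = Cᵀ =
  [ 0.308500   0.105000   0.018000   0.002000]
  [ 0.158500   0.341250   0.058500   0.006500]
  [ 0.025500   0.044250   0.297000   0.033000]
  [ 0.073750   0.094875   0.064500   0.194750]
det(I−A) = Σ_j (I−A)_1j·C_1j = (0.65)(0.308500) + (-0.20)(0.158500) + (0.00)(0.025500) + (0.00)(0.073750) = 0.168825
(I − A)⁻¹ = adj(I−A) / det(I−A) ≈
  [   1.8273     0.6219     0.1066     0.0118]
  [   0.9388     2.0213     0.3465     0.0385]
  [   0.1510     0.2621     1.7592     0.1955]
  [   0.4368     0.5620     0.3821     1.1536]
The output multiplier for sector j is the column-j sum of the Leontief inverse (I − A)⁻¹ = adj(I−A) / det(I−A).
Column 3 of adj(I−A): (0.018000, 0.058500, 0.297000, 0.064500); det(I−A) = 0.168825.
m_3 = (0.018000 + 0.058500 + 0.297000 + 0.064500) / 0.168825 = 0.438 / 0.168825 ≈ 2.594.

m_3 = 2.594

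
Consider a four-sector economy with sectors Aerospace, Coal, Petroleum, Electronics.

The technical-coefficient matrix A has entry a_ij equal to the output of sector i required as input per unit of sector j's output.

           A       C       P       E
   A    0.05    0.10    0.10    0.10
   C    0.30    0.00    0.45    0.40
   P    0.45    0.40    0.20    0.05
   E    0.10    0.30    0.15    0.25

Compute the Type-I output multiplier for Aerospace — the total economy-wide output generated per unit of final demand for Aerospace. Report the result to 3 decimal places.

m_A = 6.761

I − A =
  [   0.95    -0.10    -0.10    -0.10]
  [  -0.30     1.00    -0.45    -0.40]
  [  -0.45    -0.40     0.80    -0.05]
  [  -0.10    -0.30    -0.15     0.75]
Compute the cofactors C_ij = (−1)^(i+j)·(3×3 minor ij) of I−A; the adjugate is their transpose:
adj(I−A) = Cᵀ =
  [ 0.330750   0.120750   0.131250   0.117250]
  [ 0.390875   0.513875   0.404125   0.353125]
  [ 0.399000   0.343000   0.553000   0.273000]
  [ 0.280250   0.290250   0.289750   0.487750]
det(I−A) = Σ_j (I−A)_1j·C_1j = (0.95)(0.330750) + (-0.10)(0.390875) + (-0.10)(0.399000) + (-0.10)(0.280250) = 0.2072
(I − A)⁻¹ = adj(I−A) / det(I−A) ≈
  [   1.5963     0.5828     0.6334     0.5659]
  [   1.8865     2.4801     1.9504     1.7043]
  [   1.9257     1.6554     2.6689     1.3176]
  [   1.3526     1.4008     1.3984     2.3540]
The output multiplier for sector j is the column-j sum of the Leontief inverse (I − A)⁻¹ = adj(I−A) / det(I−A).
Column A of adj(I−A): (0.330750, 0.390875, 0.399000, 0.280250); det(I−A) = 0.2072.
m_A = (0.330750 + 0.390875 + 0.399000 + 0.280250) / 0.2072 = 1.400875 / 0.2072 ≈ 6.761.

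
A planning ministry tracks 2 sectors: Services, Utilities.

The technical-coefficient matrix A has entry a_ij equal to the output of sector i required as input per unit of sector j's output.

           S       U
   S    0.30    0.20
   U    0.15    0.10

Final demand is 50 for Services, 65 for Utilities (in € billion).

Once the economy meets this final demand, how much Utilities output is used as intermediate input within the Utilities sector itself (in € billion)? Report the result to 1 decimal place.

z_UU = 8.8

I − A =
  [   0.70    -0.20]
  [  -0.15     0.90]
det(I−A) = (0.70)(0.90) − (-0.20)(-0.15) = 0.6000
adj(I−A) = [[0.90, 0.20], [0.15, 0.70]]
(I − A)⁻¹ = adj(I−A) / det(I−A) ≈
  [   1.5000     0.3333]
  [   0.2500     1.1667]
First solve x = (I − A)⁻¹ d = adj(I−A)·d / det(I−A); in particular x_U = (0.15·50 + 0.70·65) / 0.6000 = 53.00 / 0.6000 ≈ 88.333.
Intermediate flow from U to U: z_UU = a_UU · x_U = 0.10 × 53.00 / 0.6000 = 5.30 / 0.6000 ≈ 8.8.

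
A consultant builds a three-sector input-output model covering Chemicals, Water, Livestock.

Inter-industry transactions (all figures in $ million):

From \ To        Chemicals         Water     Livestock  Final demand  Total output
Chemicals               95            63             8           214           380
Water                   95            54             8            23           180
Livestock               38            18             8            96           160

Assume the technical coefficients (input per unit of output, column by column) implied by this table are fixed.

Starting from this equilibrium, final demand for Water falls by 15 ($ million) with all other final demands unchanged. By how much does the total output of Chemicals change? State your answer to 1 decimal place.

Technical coefficients a_ij = z_ij / X_j:
  a_CC = 95/380 = 0.25, a_WC = 95/380 = 0.25, a_LC = 38/380 = 0.10
  a_CW = 63/180 = 0.35, a_WW = 54/180 = 0.30, a_LW = 18/180 = 0.10
  a_CL = 8/160 = 0.05, a_WL = 8/160 = 0.05, a_LL = 8/160 = 0.05
I − A =
  [   0.75    -0.35    -0.05]
  [  -0.25     0.70    -0.05]
  [  -0.10    -0.10     0.95]
Cofactors of I−A, C_ij = (−1)^(i+j)·(minor ij) (rows/columns in the sector order above):
  C_11 = (0.70)(0.95) − (-0.05)(-0.10) = 0.6600
  C_12 = −[(-0.25)(0.95) − (-0.05)(-0.10)] = 0.2425
  C_13 = (-0.25)(-0.10) − (0.70)(-0.10) = 0.0950
  C_21 = −[(-0.35)(0.95) − (-0.05)(-0.10)] = 0.3375
  C_22 = (0.75)(0.95) − (-0.05)(-0.10) = 0.7075
  C_23 = −[(0.75)(-0.10) − (-0.35)(-0.10)] = 0.1100
  C_31 = (-0.35)(-0.05) − (-0.05)(0.70) = 0.0525
  C_32 = −[(0.75)(-0.05) − (-0.05)(-0.25)] = 0.0500
  C_33 = (0.75)(0.70) − (-0.35)(-0.25) = 0.4375
det(I−A) = Σ_j (I−A)_1j·C_1j = (0.75)(0.6600) + (-0.35)(0.2425) + (-0.05)(0.0950) = 0.405375
adj(I−A) = Cᵀ =
  [ 0.6600   0.3375   0.0525]
  [ 0.2425   0.7075   0.0500]
  [ 0.0950   0.1100   0.4375]
(I − A)⁻¹ = adj(I−A) / det(I−A) ≈
  [   1.6281     0.8326     0.1295]
  [   0.5982     1.7453     0.1233]
  [   0.2344     0.2714     1.0792]
Δx = (I − A)⁻¹ Δd with Δd having -15 in the Water component and 0 elsewhere.
So Δx_C = L_CW · (-15), where L_CW = adj(I−A)_CW / det(I−A) = 0.3375 / 0.405375.
Δx_C = 0.3375 × (-15) / 0.405375 = -5.0625 / 0.405375 ≈ -12.5.

Δx_C = -12.5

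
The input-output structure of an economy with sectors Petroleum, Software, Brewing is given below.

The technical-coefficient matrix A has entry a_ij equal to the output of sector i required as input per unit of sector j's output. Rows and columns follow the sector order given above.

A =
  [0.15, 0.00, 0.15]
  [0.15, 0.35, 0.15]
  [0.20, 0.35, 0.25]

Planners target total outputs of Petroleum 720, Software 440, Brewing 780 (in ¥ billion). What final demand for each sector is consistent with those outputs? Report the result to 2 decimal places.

d_1 = 495.00, d_2 = 61.00, d_3 = 287.00

I − A =
  [   0.85     0.00    -0.15]
  [  -0.15     0.65    -0.15]
  [  -0.20    -0.35     0.75]
d = (I − A) x:
  d_1 = (+0.85)·720 + (+0.00)·440 + (-0.15)·780 = 495.00
  d_2 = (-0.15)·720 + (+0.65)·440 + (-0.15)·780 = 61.00
  d_3 = (-0.20)·720 + (-0.35)·440 + (+0.75)·780 = 287.00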